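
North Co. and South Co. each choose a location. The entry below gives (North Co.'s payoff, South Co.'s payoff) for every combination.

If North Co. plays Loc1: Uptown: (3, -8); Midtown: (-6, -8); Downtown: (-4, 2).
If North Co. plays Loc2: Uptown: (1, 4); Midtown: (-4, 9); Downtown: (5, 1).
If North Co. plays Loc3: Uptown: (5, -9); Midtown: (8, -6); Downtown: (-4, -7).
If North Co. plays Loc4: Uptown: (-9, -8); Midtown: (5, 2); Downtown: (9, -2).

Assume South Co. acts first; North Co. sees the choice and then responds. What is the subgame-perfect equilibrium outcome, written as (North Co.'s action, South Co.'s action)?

(Loc4, Downtown)

North Co. best-responds to each possible South Co. move:
- Uptown: North Co. compares 3, 1, 5, -9 and picks Loc3; South Co. would get -9.
- Midtown: North Co. compares -6, -4, 8, 5 and picks Loc3; South Co. would get -6.
- Downtown: North Co. compares -4, 5, -4, 9 and picks Loc4; South Co. would get -2.
Among -9, -6, -2, the best is -2 at Downtown. Subgame-perfect outcome: (Loc4, Downtown) with payoffs (9, -2).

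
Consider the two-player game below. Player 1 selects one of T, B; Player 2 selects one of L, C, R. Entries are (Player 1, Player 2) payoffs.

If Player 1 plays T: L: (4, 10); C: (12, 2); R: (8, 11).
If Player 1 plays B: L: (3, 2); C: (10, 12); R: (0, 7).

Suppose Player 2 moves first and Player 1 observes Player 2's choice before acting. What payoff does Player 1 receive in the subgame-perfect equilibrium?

Player 1 best-responds to each possible Player 2 move:
- L: Player 1 compares 4, 3 and picks T; Player 2 would get 10.
- C: Player 1 compares 12, 10 and picks T; Player 2 would get 2.
- R: Player 1 compares 8, 0 and picks T; Player 2 would get 11.
Player 2's induced payoffs are 10, 2, 11, so Player 2 commits to R. Subgame-perfect outcome: (T, R) with payoffs (8, 11).

8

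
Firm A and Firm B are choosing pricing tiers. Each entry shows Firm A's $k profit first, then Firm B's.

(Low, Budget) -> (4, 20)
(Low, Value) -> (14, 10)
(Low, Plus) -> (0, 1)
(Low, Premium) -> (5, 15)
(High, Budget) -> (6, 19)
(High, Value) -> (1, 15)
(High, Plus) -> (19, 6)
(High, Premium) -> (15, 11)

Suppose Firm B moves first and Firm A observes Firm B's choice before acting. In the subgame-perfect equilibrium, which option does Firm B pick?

Backward induction with Firm B moving first.
- Budget: BR = High, leader payoff 19.
- Value: BR = Low, leader payoff 10.
- Plus: BR = High, leader payoff 6.
- Premium: BR = High, leader payoff 11.
Among 19, 10, 6, 11, the best is 19 at Budget. Subgame-perfect outcome: (High, Budget) with payoffs (6, 19).

Budget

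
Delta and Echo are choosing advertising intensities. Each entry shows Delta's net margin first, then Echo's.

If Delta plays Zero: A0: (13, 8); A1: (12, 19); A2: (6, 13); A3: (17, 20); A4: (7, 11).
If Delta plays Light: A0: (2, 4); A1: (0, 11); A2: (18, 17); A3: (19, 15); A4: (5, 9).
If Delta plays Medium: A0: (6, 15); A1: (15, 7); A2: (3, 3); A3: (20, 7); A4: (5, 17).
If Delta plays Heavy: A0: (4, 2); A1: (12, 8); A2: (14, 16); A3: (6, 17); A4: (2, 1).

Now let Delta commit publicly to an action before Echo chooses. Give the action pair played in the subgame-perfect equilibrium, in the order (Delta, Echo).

Echo best-responds to each possible Delta move:
- Zero → Echo plays A3 (best of 8, 19, 13, 20, 11); Delta gets 17.
- Light → Echo plays A2 (best of 4, 11, 17, 15, 9); Delta gets 18.
- Medium → Echo plays A4 (best of 15, 7, 3, 7, 17); Delta gets 5.
- Heavy → Echo plays A3 (best of 2, 8, 16, 17, 1); Delta gets 6.
Among 17, 18, 5, 6, the best is 18 at Light. Subgame-perfect outcome: (Light, A2) with payoffs (18, 17).

(Light, A2)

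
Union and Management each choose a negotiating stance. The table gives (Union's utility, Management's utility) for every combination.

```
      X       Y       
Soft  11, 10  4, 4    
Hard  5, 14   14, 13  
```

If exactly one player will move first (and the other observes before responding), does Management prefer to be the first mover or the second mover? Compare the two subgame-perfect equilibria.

first

If Union leads: Management's best replies are Soft→X, Hard→X; Union's induced payoffs 11, 5; outcome (Soft, X), payoffs (11, 10).
If Management leads: Union's best replies are X→Soft, Y→Hard; Management's induced payoffs 10, 13; outcome (Hard, Y), payoffs (14, 13).
Management gets 13 moving first and 10 moving second, so Management prefers to move first.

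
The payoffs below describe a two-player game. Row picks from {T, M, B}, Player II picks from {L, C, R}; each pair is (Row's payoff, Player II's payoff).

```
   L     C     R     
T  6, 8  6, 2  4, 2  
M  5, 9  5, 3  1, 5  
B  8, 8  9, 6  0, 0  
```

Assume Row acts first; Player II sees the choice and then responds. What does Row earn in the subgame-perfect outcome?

Solve by backward induction (Row leads).
- T: Player II compares 8, 2, 2 and picks L; Row would get 6.
- M: Player II compares 9, 3, 5 and picks L; Row would get 5.
- B: Player II compares 8, 6, 0 and picks L; Row would get 8.
Maximizing over 6, 5, 8, Row chooses B. Subgame-perfect outcome: (B, L) with payoffs (8, 8).

8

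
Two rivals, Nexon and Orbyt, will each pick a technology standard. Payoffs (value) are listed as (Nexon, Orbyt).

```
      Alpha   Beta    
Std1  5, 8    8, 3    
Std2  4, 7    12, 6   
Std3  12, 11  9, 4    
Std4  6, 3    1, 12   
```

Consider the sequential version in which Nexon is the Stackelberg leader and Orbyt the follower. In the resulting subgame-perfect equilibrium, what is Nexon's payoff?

12

Solve by backward induction (Nexon leads).
- Std1: BR = Alpha, leader payoff 5.
- Std2: BR = Alpha, leader payoff 4.
- Std3: BR = Alpha, leader payoff 12.
- Std4: BR = Beta, leader payoff 1.
Among 5, 4, 12, 1, the best is 12 at Std3. Subgame-perfect outcome: (Std3, Alpha) with payoffs (12, 11).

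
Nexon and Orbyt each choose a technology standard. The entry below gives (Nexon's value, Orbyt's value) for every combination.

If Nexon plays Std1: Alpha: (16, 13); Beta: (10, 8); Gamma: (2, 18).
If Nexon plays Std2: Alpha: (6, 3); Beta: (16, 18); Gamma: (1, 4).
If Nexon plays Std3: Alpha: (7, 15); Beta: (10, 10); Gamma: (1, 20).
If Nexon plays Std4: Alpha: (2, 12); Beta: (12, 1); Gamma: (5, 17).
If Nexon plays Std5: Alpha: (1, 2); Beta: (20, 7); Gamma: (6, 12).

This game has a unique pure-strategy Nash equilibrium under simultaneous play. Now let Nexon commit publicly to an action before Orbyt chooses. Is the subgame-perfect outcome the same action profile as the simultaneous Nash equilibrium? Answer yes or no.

Backward induction with Nexon moving first.
- Std1 → Orbyt plays Gamma (best of 13, 8, 18); Nexon gets 2.
- Std2 → Orbyt plays Beta (best of 3, 18, 4); Nexon gets 16.
- Std3 → Orbyt plays Gamma (best of 15, 10, 20); Nexon gets 1.
- Std4 → Orbyt plays Gamma (best of 12, 1, 17); Nexon gets 5.
- Std5 → Orbyt plays Gamma (best of 2, 7, 12); Nexon gets 6.
Nexon's induced payoffs are 2, 16, 1, 5, 6, so Nexon commits to Std2. Subgame-perfect outcome: (Std2, Beta) with payoffs (16, 18).
For the simultaneous game, intersect best replies.
Nexon's best replies: Alpha→Std1; Beta→Std5; Gamma→Std5.
Orbyt's best replies: Std1→Gamma; Std2→Beta; Std3→Gamma; Std4→Gamma; Std5→Gamma.
The unique mutual best reply is (Std5, Gamma), giving (6, 12).
Sequential outcome (Std2, Beta) differs from the Nash profile (Std5, Gamma).

no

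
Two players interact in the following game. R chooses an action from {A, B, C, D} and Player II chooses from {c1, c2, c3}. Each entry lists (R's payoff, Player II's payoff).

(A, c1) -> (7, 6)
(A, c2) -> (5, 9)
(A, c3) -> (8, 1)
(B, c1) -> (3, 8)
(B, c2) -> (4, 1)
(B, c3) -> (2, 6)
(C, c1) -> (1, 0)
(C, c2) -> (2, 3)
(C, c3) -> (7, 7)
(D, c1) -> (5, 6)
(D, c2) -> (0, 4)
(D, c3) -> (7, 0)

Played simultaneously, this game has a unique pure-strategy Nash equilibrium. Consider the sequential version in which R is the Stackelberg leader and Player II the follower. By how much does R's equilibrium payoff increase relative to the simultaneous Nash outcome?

Solve by backward induction (R leads).
- A: BR = c2, leader payoff 5.
- B: BR = c1, leader payoff 3.
- C: BR = c3, leader payoff 7.
- D: BR = c1, leader payoff 5.
Maximizing over 5, 3, 7, 5, R chooses C. Subgame-perfect outcome: (C, c3) with payoffs (7, 7).
Under simultaneous play:
R's best replies: c1→A; c2→A; c3→A.
Player II's best replies: A→c2; B→c1; C→c3; D→c1.
The unique mutual best reply is (A, c2), giving (5, 9).
R's commitment gain: 7 − 5 = 2.

2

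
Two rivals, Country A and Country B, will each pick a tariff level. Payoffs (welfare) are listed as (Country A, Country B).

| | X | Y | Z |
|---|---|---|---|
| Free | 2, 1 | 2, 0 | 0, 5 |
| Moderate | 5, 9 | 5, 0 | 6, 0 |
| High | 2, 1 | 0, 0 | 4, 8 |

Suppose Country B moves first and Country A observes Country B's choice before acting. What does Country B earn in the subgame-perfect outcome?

9

Country A best-responds to each possible Country B move:
- X: Country A compares 2, 5, 2 and picks Moderate; Country B would get 9.
- Y: Country A compares 2, 5, 0 and picks Moderate; Country B would get 0.
- Z: Country A compares 0, 6, 4 and picks Moderate; Country B would get 0.
Country B's induced payoffs are 9, 0, 0, so Country B commits to X. Subgame-perfect outcome: (Moderate, X) with payoffs (5, 9).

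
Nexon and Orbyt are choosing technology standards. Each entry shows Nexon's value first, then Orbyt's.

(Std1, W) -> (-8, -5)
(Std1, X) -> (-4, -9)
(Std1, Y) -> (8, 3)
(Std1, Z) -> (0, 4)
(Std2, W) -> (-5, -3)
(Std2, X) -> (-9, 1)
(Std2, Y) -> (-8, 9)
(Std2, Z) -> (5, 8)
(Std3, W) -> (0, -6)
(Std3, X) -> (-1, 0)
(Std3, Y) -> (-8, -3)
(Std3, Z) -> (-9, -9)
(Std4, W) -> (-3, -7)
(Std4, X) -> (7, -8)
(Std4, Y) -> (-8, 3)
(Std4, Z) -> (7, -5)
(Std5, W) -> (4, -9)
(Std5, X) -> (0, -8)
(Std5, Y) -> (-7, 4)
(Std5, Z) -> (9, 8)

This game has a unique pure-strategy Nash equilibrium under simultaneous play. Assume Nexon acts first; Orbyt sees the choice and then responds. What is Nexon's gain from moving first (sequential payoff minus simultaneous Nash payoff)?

Solve by backward induction (Nexon leads).
- Std1 → Orbyt plays Z (best of -5, -9, 3, 4); Nexon gets 0.
- Std2 → Orbyt plays Y (best of -3, 1, 9, 8); Nexon gets -8.
- Std3 → Orbyt plays X (best of -6, 0, -3, -9); Nexon gets -1.
- Std4 → Orbyt plays Y (best of -7, -8, 3, -5); Nexon gets -8.
- Std5 → Orbyt plays Z (best of -9, -8, 4, 8); Nexon gets 9.
Among 0, -8, -1, -8, 9, the best is 9 at Std5. Subgame-perfect outcome: (Std5, Z) with payoffs (9, 8).
Now find the simultaneous Nash equilibrium.
Nexon's best replies: W→Std5; X→Std4; Y→Std1; Z→Std5.
Orbyt's best replies: Std1→Z; Std2→Y; Std3→X; Std4→Y; Std5→Z.
Only (Std5, Z) has each player best-responding; Nash payoffs (9, 8).
Nexon's commitment gain: 9 − 9 = 0.

0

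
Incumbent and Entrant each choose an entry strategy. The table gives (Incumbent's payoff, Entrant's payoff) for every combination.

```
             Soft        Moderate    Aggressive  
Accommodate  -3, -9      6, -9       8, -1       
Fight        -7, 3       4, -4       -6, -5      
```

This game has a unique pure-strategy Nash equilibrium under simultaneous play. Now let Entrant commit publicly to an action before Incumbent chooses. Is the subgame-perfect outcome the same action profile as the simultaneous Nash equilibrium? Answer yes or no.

yes

Incumbent best-responds to each possible Entrant move:
- Soft: BR = Accommodate, leader payoff -9.
- Moderate: BR = Accommodate, leader payoff -9.
- Aggressive: BR = Accommodate, leader payoff -1.
Among -9, -9, -1, the best is -1 at Aggressive. Subgame-perfect outcome: (Accommodate, Aggressive) with payoffs (8, -1).
For the simultaneous game, intersect best replies.
Incumbent's best replies: Soft→Accommodate; Moderate→Accommodate; Aggressive→Accommodate.
Entrant's best replies: Accommodate→Aggressive; Fight→Soft.
The unique mutual best reply is (Accommodate, Aggressive), giving (8, -1).
Sequential outcome (Accommodate, Aggressive) coincides with the Nash profile (Accommodate, Aggressive).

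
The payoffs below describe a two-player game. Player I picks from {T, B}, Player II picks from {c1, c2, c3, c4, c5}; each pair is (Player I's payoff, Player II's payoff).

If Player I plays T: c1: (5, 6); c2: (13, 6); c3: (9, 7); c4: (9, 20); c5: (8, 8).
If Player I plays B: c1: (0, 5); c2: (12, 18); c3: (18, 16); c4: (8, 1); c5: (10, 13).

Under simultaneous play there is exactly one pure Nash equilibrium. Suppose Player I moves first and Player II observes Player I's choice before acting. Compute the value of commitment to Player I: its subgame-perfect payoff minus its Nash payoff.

Player II best-responds to each possible Player I move:
- T: BR = c4, leader payoff 9.
- B: BR = c2, leader payoff 12.
Among 9, 12, the best is 12 at B. Subgame-perfect outcome: (B, c2) with payoffs (12, 18).
Under simultaneous play:
Player I's best replies: c1→T; c2→T; c3→B; c4→T; c5→B.
Player II's best replies: T→c4; B→c2.
Only (T, c4) has each player best-responding; Nash payoffs (9, 20).
Player I's commitment gain: 12 − 9 = 3.

3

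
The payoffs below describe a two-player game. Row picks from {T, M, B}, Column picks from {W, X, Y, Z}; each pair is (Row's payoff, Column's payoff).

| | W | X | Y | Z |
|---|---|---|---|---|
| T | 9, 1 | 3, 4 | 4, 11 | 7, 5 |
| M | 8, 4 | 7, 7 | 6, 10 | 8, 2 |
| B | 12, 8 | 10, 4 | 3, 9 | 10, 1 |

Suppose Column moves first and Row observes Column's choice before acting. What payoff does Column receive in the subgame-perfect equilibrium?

10

Row best-responds to each possible Column move:
- W: Row compares 9, 8, 12 and picks B; Column would get 8.
- X: Row compares 3, 7, 10 and picks B; Column would get 4.
- Y: Row compares 4, 6, 3 and picks M; Column would get 10.
- Z: Row compares 7, 8, 10 and picks B; Column would get 1.
Maximizing over 8, 4, 10, 1, Column chooses Y. Subgame-perfect outcome: (M, Y) with payoffs (6, 10).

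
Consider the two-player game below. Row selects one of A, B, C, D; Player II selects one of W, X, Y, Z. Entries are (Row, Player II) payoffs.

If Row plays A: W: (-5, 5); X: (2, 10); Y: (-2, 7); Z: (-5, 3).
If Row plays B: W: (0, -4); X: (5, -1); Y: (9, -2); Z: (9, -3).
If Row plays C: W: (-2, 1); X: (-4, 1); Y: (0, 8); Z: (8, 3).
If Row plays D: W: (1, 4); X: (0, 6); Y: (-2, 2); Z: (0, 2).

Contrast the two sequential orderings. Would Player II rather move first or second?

first

If Row leads: Player II's best replies are A→X, B→X, C→Y, D→X; Row's induced payoffs 2, 5, 0, 0; outcome (B, X), payoffs (5, -1).
If Player II leads: Row's best replies are W→D, X→B, Y→B, Z→B; Player II's induced payoffs 4, -1, -2, -3; outcome (D, W), payoffs (1, 4).
Player II gets 4 moving first and -1 moving second, so Player II prefers to move first.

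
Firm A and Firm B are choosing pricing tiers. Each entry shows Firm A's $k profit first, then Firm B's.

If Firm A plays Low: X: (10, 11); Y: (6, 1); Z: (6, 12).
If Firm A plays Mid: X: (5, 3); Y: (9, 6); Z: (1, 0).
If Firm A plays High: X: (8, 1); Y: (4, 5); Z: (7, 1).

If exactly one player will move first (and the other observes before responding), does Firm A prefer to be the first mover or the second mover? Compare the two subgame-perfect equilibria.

If Firm A leads: Firm B's best replies are Low→Z, Mid→Y, High→Y; Firm A's induced payoffs 6, 9, 4; outcome (Mid, Y), payoffs (9, 6).
If Firm B leads: Firm A's best replies are X→Low, Y→Mid, Z→High; Firm B's induced payoffs 11, 6, 1; outcome (Low, X), payoffs (10, 11).
Firm A gets 9 moving first and 10 moving second, so Firm A prefers to move second.

second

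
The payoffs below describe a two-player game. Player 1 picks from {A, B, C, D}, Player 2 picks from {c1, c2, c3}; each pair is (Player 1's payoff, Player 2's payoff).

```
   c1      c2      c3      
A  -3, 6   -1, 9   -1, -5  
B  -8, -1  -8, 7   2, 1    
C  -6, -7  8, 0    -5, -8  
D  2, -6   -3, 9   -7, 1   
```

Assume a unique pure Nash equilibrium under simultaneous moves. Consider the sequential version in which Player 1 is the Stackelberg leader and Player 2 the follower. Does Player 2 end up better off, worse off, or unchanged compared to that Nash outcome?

unchanged

Solve by backward induction (Player 1 leads).
- A: Player 2 compares 6, 9, -5 and picks c2; Player 1 would get -1.
- B: Player 2 compares -1, 7, 1 and picks c2; Player 1 would get -8.
- C: Player 2 compares -7, 0, -8 and picks c2; Player 1 would get 8.
- D: Player 2 compares -6, 9, 1 and picks c2; Player 1 would get -3.
Among -1, -8, 8, -3, the best is 8 at C. Subgame-perfect outcome: (C, c2) with payoffs (8, 0).
Under simultaneous play:
Player 1's best replies: c1→D; c2→C; c3→B.
Player 2's best replies: A→c2; B→c2; C→c2; D→c2.
Only (C, c2) has each player best-responding; Nash payoffs (8, 0).
Player 2 earns 0 sequentially versus 0 at the Nash outcome: unchanged.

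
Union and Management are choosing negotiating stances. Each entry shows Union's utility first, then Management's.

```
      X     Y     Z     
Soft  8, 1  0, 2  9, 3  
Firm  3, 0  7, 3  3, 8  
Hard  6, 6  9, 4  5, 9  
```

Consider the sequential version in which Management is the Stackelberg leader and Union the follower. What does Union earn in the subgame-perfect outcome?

9

Backward induction with Management moving first.
- X: BR = Soft, leader payoff 1.
- Y: BR = Hard, leader payoff 4.
- Z: BR = Soft, leader payoff 3.
Maximizing over 1, 4, 3, Management chooses Y. Subgame-perfect outcome: (Hard, Y) with payoffs (9, 4).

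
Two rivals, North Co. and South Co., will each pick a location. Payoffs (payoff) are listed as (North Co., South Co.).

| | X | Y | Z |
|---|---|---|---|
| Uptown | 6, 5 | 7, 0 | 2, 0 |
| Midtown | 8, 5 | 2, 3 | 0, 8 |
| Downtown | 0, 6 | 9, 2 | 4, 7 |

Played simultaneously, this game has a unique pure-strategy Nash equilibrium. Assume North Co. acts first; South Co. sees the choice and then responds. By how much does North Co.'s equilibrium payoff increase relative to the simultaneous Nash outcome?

2

South Co. best-responds to each possible North Co. move:
- Uptown → South Co. plays X (best of 5, 0, 0); North Co. gets 6.
- Midtown → South Co. plays Z (best of 5, 3, 8); North Co. gets 0.
- Downtown → South Co. plays Z (best of 6, 2, 7); North Co. gets 4.
North Co.'s induced payoffs are 6, 0, 4, so North Co. commits to Uptown. Subgame-perfect outcome: (Uptown, X) with payoffs (6, 5).
For the simultaneous game, intersect best replies.
North Co.'s best replies: X→Midtown; Y→Downtown; Z→Downtown.
South Co.'s best replies: Uptown→X; Midtown→Z; Downtown→Z.
The unique mutual best reply is (Downtown, Z), giving (4, 7).
North Co.'s commitment gain: 6 − 4 = 2.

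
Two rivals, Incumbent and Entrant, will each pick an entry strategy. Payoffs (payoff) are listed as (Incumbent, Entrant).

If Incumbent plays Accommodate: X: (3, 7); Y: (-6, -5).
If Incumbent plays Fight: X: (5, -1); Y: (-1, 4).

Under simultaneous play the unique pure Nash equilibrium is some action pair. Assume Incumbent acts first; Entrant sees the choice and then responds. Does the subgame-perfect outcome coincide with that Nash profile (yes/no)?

Solve by backward induction (Incumbent leads).
- Accommodate: BR = X, leader payoff 3.
- Fight: BR = Y, leader payoff -1.
Among 3, -1, the best is 3 at Accommodate. Subgame-perfect outcome: (Accommodate, X) with payoffs (3, 7).
For the simultaneous game, intersect best replies.
Incumbent's best replies: X→Fight; Y→Fight.
Entrant's best replies: Accommodate→X; Fight→Y.
The unique mutual best reply is (Fight, Y), giving (-1, 4).
Sequential outcome (Accommodate, X) differs from the Nash profile (Fight, Y).

no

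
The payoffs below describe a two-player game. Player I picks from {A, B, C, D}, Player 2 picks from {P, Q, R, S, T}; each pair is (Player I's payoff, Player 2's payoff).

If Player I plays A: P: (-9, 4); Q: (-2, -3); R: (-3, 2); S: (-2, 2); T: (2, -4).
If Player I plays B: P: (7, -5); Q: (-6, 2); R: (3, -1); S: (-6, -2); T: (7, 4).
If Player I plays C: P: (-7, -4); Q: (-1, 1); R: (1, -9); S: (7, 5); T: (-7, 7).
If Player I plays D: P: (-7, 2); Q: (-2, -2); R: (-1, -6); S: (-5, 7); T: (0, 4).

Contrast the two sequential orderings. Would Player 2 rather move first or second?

first

If Player I leads: Player 2's best replies are A→P, B→T, C→T, D→S; Player I's induced payoffs -9, 7, -7, -5; outcome (B, T), payoffs (7, 4).
If Player 2 leads: Player I's best replies are P→B, Q→C, R→B, S→C, T→B; Player 2's induced payoffs -5, 1, -1, 5, 4; outcome (C, S), payoffs (7, 5).
Player 2 gets 5 moving first and 4 moving second, so Player 2 prefers to move first.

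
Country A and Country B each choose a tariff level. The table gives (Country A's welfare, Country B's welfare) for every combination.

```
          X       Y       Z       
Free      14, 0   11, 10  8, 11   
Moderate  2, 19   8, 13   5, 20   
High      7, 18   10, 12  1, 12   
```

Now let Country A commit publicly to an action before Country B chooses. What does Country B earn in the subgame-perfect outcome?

Backward induction with Country A moving first.
- Free: Country B compares 0, 10, 11 and picks Z; Country A would get 8.
- Moderate: Country B compares 19, 13, 20 and picks Z; Country A would get 5.
- High: Country B compares 18, 12, 12 and picks X; Country A would get 7.
Maximizing over 8, 5, 7, Country A chooses Free. Subgame-perfect outcome: (Free, Z) with payoffs (8, 11).

11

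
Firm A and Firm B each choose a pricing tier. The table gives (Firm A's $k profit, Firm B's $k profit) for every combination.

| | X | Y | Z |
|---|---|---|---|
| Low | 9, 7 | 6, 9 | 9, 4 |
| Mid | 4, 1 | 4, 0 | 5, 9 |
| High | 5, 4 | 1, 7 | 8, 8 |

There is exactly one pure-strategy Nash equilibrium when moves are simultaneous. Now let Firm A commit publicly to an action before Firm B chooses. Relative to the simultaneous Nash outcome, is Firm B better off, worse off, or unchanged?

worse off

Solve by backward induction (Firm A leads).
- Low → Firm B plays Y (best of 7, 9, 4); Firm A gets 6.
- Mid → Firm B plays Z (best of 1, 0, 9); Firm A gets 5.
- High → Firm B plays Z (best of 4, 7, 8); Firm A gets 8.
Among 6, 5, 8, the best is 8 at High. Subgame-perfect outcome: (High, Z) with payoffs (8, 8).
For the simultaneous game, intersect best replies.
Firm A's best replies: X→Low; Y→Low; Z→Low.
Firm B's best replies: Low→Y; Mid→Z; High→Z.
The unique mutual best reply is (Low, Y), giving (6, 9).
Firm B earns 8 sequentially versus 9 at the Nash outcome: worse off.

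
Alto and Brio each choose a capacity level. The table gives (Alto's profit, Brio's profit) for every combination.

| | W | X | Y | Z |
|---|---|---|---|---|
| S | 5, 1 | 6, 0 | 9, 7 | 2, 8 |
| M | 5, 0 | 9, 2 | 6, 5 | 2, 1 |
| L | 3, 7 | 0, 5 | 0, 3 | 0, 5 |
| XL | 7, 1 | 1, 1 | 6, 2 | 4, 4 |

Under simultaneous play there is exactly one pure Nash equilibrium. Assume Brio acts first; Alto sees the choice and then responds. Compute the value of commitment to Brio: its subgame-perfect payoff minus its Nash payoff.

3

Solve by backward induction (Brio leads).
- W: BR = XL, leader payoff 1.
- X: BR = M, leader payoff 2.
- Y: BR = S, leader payoff 7.
- Z: BR = XL, leader payoff 4.
Among 1, 2, 7, 4, the best is 7 at Y. Subgame-perfect outcome: (S, Y) with payoffs (9, 7).
Now find the simultaneous Nash equilibrium.
Alto's best replies: W→XL; X→M; Y→S; Z→XL.
Brio's best replies: S→Z; M→Y; L→W; XL→Z.
The unique mutual best reply is (XL, Z), giving (4, 4).
Brio's commitment gain: 7 − 4 = 3.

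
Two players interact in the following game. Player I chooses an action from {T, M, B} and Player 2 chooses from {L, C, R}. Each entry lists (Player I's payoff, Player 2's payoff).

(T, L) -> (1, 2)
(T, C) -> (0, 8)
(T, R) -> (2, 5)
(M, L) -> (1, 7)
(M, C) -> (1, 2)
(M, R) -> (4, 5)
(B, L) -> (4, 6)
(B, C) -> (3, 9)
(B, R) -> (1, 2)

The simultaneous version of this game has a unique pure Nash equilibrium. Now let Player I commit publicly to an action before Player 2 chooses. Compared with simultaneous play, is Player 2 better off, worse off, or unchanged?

Work backward from Player 2's decision.
- T: Player 2 compares 2, 8, 5 and picks C; Player I would get 0.
- M: Player 2 compares 7, 2, 5 and picks L; Player I would get 1.
- B: Player 2 compares 6, 9, 2 and picks C; Player I would get 3.
Among 0, 1, 3, the best is 3 at B. Subgame-perfect outcome: (B, C) with payoffs (3, 9).
For the simultaneous game, intersect best replies.
Player I's best replies: L→B; C→B; R→M.
Player 2's best replies: T→C; M→L; B→C.
Only (B, C) has each player best-responding; Nash payoffs (3, 9).
Player 2 earns 9 sequentially versus 9 at the Nash outcome: unchanged.

unchanged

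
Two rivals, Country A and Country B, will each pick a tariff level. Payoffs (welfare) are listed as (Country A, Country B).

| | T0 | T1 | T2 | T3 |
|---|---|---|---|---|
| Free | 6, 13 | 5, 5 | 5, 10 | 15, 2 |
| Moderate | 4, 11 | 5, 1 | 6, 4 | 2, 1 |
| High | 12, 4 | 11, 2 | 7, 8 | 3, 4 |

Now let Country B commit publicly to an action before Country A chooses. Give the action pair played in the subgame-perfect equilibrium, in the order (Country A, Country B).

(High, T2)

Backward induction with Country B moving first.
- T0: Country A compares 6, 4, 12 and picks High; Country B would get 4.
- T1: Country A compares 5, 5, 11 and picks High; Country B would get 2.
- T2: Country A compares 5, 6, 7 and picks High; Country B would get 8.
- T3: Country A compares 15, 2, 3 and picks Free; Country B would get 2.
Among 4, 2, 8, 2, the best is 8 at T2. Subgame-perfect outcome: (High, T2) with payoffs (7, 8).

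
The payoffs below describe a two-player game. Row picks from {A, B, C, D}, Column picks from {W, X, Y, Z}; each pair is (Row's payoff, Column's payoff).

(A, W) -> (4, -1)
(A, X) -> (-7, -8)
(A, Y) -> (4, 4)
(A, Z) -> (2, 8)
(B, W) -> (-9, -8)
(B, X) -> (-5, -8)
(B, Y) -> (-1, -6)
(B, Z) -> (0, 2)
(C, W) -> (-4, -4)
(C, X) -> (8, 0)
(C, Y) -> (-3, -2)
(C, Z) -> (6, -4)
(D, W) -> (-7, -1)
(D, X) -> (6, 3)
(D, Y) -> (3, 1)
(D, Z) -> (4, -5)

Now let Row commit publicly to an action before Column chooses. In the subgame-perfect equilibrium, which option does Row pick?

Column best-responds to each possible Row move:
- A → Column plays Z (best of -1, -8, 4, 8); Row gets 2.
- B → Column plays Z (best of -8, -8, -6, 2); Row gets 0.
- C → Column plays X (best of -4, 0, -2, -4); Row gets 8.
- D → Column plays X (best of -1, 3, 1, -5); Row gets 6.
Among 2, 0, 8, 6, the best is 8 at C. Subgame-perfect outcome: (C, X) with payoffs (8, 0).

C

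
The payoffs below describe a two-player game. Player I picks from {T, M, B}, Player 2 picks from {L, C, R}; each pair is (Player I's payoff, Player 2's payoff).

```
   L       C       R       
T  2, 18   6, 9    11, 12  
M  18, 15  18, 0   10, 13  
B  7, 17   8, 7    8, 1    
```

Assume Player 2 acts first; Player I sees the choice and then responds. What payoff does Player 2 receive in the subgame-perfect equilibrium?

15

Solve by backward induction (Player 2 leads).
- L → Player I plays M (best of 2, 18, 7); Player 2 gets 15.
- C → Player I plays M (best of 6, 18, 8); Player 2 gets 0.
- R → Player I plays T (best of 11, 10, 8); Player 2 gets 12.
Among 15, 0, 12, the best is 15 at L. Subgame-perfect outcome: (M, L) with payoffs (18, 15).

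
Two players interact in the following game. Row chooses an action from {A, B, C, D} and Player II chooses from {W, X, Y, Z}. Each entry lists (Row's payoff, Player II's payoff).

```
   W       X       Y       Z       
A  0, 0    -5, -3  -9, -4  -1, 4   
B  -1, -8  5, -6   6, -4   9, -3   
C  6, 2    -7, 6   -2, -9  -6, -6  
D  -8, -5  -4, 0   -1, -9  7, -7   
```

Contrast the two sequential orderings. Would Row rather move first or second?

If Row leads: Player II's best replies are A→Z, B→Z, C→X, D→X; Row's induced payoffs -1, 9, -7, -4; outcome (B, Z), payoffs (9, -3).
If Player II leads: Row's best replies are W→C, X→B, Y→B, Z→B; Player II's induced payoffs 2, -6, -4, -3; outcome (C, W), payoffs (6, 2).
Row gets 9 moving first and 6 moving second, so Row prefers to move first.

first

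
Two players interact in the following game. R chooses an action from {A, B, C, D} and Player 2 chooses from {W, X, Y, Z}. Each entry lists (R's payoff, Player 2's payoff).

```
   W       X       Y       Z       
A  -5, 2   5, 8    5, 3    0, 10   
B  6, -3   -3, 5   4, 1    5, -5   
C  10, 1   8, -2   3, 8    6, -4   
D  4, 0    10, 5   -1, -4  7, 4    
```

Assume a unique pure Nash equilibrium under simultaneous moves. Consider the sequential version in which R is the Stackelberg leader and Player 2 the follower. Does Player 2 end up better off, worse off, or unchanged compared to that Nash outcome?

Solve by backward induction (R leads).
- A: BR = Z, leader payoff 0.
- B: BR = X, leader payoff -3.
- C: BR = Y, leader payoff 3.
- D: BR = X, leader payoff 10.
R's induced payoffs are 0, -3, 3, 10, so R commits to D. Subgame-perfect outcome: (D, X) with payoffs (10, 5).
Now find the simultaneous Nash equilibrium.
R's best replies: W→C; X→D; Y→A; Z→D.
Player 2's best replies: A→Z; B→X; C→Y; D→X.
Only (D, X) has each player best-responding; Nash payoffs (10, 5).
Player 2 earns 5 sequentially versus 5 at the Nash outcome: unchanged.

unchanged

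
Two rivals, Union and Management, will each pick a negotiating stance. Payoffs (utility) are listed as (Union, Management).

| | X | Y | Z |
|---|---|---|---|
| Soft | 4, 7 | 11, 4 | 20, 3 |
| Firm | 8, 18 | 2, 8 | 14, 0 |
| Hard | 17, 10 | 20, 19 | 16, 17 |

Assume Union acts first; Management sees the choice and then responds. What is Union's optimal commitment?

Hard

Backward induction with Union moving first.
- Soft: Management compares 7, 4, 3 and picks X; Union would get 4.
- Firm: Management compares 18, 8, 0 and picks X; Union would get 8.
- Hard: Management compares 10, 19, 17 and picks Y; Union would get 20.
Among 4, 8, 20, the best is 20 at Hard. Subgame-perfect outcome: (Hard, Y) with payoffs (20, 19).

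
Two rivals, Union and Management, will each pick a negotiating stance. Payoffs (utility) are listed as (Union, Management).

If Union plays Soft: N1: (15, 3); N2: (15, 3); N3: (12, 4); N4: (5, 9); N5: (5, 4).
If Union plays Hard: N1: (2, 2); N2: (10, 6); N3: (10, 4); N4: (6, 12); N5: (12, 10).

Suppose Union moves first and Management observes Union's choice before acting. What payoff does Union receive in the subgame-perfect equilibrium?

6

Work backward from Management's decision.
- Soft: BR = N4, leader payoff 5.
- Hard: BR = N4, leader payoff 6.
Union's induced payoffs are 5, 6, so Union commits to Hard. Subgame-perfect outcome: (Hard, N4) with payoffs (6, 12).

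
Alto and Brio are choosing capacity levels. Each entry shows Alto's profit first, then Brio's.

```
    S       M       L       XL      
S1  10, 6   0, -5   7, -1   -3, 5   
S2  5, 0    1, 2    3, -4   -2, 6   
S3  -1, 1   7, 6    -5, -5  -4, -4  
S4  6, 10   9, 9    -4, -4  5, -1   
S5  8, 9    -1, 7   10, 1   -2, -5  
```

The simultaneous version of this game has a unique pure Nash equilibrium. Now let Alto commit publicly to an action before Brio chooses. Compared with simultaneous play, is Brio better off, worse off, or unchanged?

unchanged

Work backward from Brio's decision.
- S1: BR = S, leader payoff 10.
- S2: BR = XL, leader payoff -2.
- S3: BR = M, leader payoff 7.
- S4: BR = S, leader payoff 6.
- S5: BR = S, leader payoff 8.
Alto's induced payoffs are 10, -2, 7, 6, 8, so Alto commits to S1. Subgame-perfect outcome: (S1, S) with payoffs (10, 6).
Now find the simultaneous Nash equilibrium.
Alto's best replies: S→S1; M→S4; L→S5; XL→S4.
Brio's best replies: S1→S; S2→XL; S3→M; S4→S; S5→S.
Only (S1, S) has each player best-responding; Nash payoffs (10, 6).
Brio earns 6 sequentially versus 6 at the Nash outcome: unchanged.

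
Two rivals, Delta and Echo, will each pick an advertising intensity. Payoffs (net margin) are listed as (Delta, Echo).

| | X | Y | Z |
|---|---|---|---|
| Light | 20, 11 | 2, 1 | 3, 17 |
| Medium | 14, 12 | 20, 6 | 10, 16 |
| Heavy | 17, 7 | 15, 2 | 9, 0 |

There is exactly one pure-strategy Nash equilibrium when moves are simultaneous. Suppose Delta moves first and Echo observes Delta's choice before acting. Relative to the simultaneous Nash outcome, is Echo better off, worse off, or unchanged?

Solve by backward induction (Delta leads).
- Light: BR = Z, leader payoff 3.
- Medium: BR = Z, leader payoff 10.
- Heavy: BR = X, leader payoff 17.
Among 3, 10, 17, the best is 17 at Heavy. Subgame-perfect outcome: (Heavy, X) with payoffs (17, 7).
For the simultaneous game, intersect best replies.
Delta's best replies: X→Light; Y→Medium; Z→Medium.
Echo's best replies: Light→Z; Medium→Z; Heavy→X.
Only (Medium, Z) has each player best-responding; Nash payoffs (10, 16).
Echo earns 7 sequentially versus 16 at the Nash outcome: worse off.

worse off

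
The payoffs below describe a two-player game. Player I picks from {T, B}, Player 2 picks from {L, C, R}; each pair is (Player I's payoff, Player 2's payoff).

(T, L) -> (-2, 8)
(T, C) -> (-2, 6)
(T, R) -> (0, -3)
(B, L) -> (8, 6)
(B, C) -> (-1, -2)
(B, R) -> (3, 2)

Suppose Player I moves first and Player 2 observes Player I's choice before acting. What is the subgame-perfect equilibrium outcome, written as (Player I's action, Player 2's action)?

Work backward from Player 2's decision.
- T: Player 2 compares 8, 6, -3 and picks L; Player I would get -2.
- B: Player 2 compares 6, -2, 2 and picks L; Player I would get 8.
Maximizing over -2, 8, Player I chooses B. Subgame-perfect outcome: (B, L) with payoffs (8, 6).

(B, L)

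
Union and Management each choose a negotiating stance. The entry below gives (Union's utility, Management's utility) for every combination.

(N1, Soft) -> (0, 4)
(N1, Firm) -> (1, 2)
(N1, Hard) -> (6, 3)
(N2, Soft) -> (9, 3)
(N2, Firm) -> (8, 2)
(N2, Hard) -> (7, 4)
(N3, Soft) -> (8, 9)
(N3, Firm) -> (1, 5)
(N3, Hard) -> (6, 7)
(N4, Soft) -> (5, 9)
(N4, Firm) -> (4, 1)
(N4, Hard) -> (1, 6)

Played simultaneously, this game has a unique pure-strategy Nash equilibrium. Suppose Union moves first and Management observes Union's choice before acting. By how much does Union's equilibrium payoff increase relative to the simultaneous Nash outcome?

Management best-responds to each possible Union move:
- N1 → Management plays Soft (best of 4, 2, 3); Union gets 0.
- N2 → Management plays Hard (best of 3, 2, 4); Union gets 7.
- N3 → Management plays Soft (best of 9, 5, 7); Union gets 8.
- N4 → Management plays Soft (best of 9, 1, 6); Union gets 5.
Union's induced payoffs are 0, 7, 8, 5, so Union commits to N3. Subgame-perfect outcome: (N3, Soft) with payoffs (8, 9).
Under simultaneous play:
Union's best replies: Soft→N2; Firm→N2; Hard→N2.
Management's best replies: N1→Soft; N2→Hard; N3→Soft; N4→Soft.
Only (N2, Hard) has each player best-responding; Nash payoffs (7, 4).
Union's commitment gain: 8 − 7 = 1.

1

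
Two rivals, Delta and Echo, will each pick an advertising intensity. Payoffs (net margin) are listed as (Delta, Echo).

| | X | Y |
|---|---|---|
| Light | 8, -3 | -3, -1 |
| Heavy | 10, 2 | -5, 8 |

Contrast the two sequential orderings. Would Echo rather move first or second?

If Delta leads: Echo's best replies are Light→Y, Heavy→Y; Delta's induced payoffs -3, -5; outcome (Light, Y), payoffs (-3, -1).
If Echo leads: Delta's best replies are X→Heavy, Y→Light; Echo's induced payoffs 2, -1; outcome (Heavy, X), payoffs (10, 2).
Echo gets 2 moving first and -1 moving second, so Echo prefers to move first.

first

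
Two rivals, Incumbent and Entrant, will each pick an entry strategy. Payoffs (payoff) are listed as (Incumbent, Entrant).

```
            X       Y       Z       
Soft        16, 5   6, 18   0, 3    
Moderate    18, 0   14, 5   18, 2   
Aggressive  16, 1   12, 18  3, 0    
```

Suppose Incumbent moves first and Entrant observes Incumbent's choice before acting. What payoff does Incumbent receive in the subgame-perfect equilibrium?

14

Work backward from Entrant's decision.
- Soft: Entrant compares 5, 18, 3 and picks Y; Incumbent would get 6.
- Moderate: Entrant compares 0, 5, 2 and picks Y; Incumbent would get 14.
- Aggressive: Entrant compares 1, 18, 0 and picks Y; Incumbent would get 12.
Among 6, 14, 12, the best is 14 at Moderate. Subgame-perfect outcome: (Moderate, Y) with payoffs (14, 5).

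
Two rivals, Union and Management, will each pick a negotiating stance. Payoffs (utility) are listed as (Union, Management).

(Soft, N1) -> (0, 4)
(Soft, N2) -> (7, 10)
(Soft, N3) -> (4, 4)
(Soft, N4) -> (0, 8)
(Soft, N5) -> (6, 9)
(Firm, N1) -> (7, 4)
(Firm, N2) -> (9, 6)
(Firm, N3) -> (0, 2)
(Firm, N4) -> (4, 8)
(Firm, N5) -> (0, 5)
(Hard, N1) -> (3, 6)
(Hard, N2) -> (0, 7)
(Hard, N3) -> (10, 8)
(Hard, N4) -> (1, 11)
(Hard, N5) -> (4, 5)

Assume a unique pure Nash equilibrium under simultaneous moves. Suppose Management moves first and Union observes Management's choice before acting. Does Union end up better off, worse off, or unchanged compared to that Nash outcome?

better off

Solve by backward induction (Management leads).
- N1: Union compares 0, 7, 3 and picks Firm; Management would get 4.
- N2: Union compares 7, 9, 0 and picks Firm; Management would get 6.
- N3: Union compares 4, 0, 10 and picks Hard; Management would get 8.
- N4: Union compares 0, 4, 1 and picks Firm; Management would get 8.
- N5: Union compares 6, 0, 4 and picks Soft; Management would get 9.
Management's induced payoffs are 4, 6, 8, 8, 9, so Management commits to N5. Subgame-perfect outcome: (Soft, N5) with payoffs (6, 9).
For the simultaneous game, intersect best replies.
Union's best replies: N1→Firm; N2→Firm; N3→Hard; N4→Firm; N5→Soft.
Management's best replies: Soft→N2; Firm→N4; Hard→N4.
Only (Firm, N4) has each player best-responding; Nash payoffs (4, 8).
Union earns 6 sequentially versus 4 at the Nash outcome: better off.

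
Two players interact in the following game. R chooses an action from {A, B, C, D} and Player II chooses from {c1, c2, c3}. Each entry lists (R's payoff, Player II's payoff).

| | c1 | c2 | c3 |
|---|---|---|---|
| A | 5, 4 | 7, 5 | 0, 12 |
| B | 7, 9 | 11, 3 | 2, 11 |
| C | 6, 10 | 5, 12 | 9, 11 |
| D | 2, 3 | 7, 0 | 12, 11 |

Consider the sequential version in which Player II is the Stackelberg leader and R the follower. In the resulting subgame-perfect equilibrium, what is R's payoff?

Work backward from R's decision.
- c1: BR = B, leader payoff 9.
- c2: BR = B, leader payoff 3.
- c3: BR = D, leader payoff 11.
Maximizing over 9, 3, 11, Player II chooses c3. Subgame-perfect outcome: (D, c3) with payoffs (12, 11).

12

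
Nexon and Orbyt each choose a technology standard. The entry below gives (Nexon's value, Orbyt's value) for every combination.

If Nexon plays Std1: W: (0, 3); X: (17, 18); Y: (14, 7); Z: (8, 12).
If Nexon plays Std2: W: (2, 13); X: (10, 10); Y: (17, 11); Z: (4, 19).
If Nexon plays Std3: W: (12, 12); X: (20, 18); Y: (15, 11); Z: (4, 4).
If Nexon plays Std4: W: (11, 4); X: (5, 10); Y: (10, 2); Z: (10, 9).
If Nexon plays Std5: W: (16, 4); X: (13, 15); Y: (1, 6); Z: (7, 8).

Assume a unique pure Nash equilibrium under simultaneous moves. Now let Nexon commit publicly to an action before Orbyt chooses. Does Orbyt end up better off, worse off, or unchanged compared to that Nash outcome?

Backward induction with Nexon moving first.
- Std1: BR = X, leader payoff 17.
- Std2: BR = Z, leader payoff 4.
- Std3: BR = X, leader payoff 20.
- Std4: BR = X, leader payoff 5.
- Std5: BR = X, leader payoff 13.
Among 17, 4, 20, 5, 13, the best is 20 at Std3. Subgame-perfect outcome: (Std3, X) with payoffs (20, 18).
Under simultaneous play:
Nexon's best replies: W→Std5; X→Std3; Y→Std2; Z→Std4.
Orbyt's best replies: Std1→X; Std2→Z; Std3→X; Std4→X; Std5→X.
The unique mutual best reply is (Std3, X), giving (20, 18).
Orbyt earns 18 sequentially versus 18 at the Nash outcome: unchanged.

unchanged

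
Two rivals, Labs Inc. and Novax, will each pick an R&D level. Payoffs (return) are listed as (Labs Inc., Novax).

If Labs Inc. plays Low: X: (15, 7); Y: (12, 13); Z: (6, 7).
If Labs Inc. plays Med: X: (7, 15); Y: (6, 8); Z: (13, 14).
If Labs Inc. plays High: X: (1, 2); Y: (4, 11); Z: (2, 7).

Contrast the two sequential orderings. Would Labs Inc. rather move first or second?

If Labs Inc. leads: Novax's best replies are Low→Y, Med→X, High→Y; Labs Inc.'s induced payoffs 12, 7, 4; outcome (Low, Y), payoffs (12, 13).
If Novax leads: Labs Inc.'s best replies are X→Low, Y→Low, Z→Med; Novax's induced payoffs 7, 13, 14; outcome (Med, Z), payoffs (13, 14).
Labs Inc. gets 12 moving first and 13 moving second, so Labs Inc. prefers to move second.

second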